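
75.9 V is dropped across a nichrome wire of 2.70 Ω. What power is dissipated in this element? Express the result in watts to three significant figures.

2130 W

With V across and R both known, P = V²/R gives the dissipation directly.
P = (75.9 V)² / 2.70 Ω = 2134 W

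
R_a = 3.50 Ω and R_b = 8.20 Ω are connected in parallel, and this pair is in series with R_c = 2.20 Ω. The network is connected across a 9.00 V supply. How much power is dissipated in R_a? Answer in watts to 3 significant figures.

6.43 W

Collapse the R_a‖R_b pair into one equivalent R_p; then R_p and R_c form a series string.
R_p = (3.50×8.20)/(3.50+8.20) = 2.453 Ω
R_total = R_p + 2.20 = 2.453 + 2.20 = 4.653 Ω
I = V / R_total = 9.00 / 4.653 = 1.934 A
Voltage across the parallel pair: V_p = I × R_p = 1.934 × 2.453 = 4.745 V
R_a has V_p across it, so P = V_p²/R_a.
P_R_a = (4.745)² / 3.50 = 6.432 W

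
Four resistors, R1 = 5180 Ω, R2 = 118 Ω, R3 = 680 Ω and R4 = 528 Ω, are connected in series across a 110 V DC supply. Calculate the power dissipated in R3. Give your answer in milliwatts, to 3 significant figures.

194 mW

In a series string the same current flows through every resistor — find that current, then P = I²R for the one we want.
R_total = 5180 + 118 + 680 + 528 = 6506 Ω
I = V / R_total = 110 / 6506 = 0.01691 A
P_R3 = I² × R3 = (0.01691)² × 680 = 0.1944 W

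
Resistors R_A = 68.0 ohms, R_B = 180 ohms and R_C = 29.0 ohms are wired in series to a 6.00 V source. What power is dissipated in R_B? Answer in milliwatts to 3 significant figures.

Every series element carries the same I. Get I from the total resistance, then P = I² × R_B.
R_total = 68.0 + 180 + 29.0 = 277.0 Ω
I = V / R_total = 6.00 / 277.0 = 0.02166 A
P_R_B = I² × R_B = (0.02166)² × 180 = 0.08445 W

84.5 mW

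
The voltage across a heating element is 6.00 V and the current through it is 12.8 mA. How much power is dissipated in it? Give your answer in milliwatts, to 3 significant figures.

76.8 mW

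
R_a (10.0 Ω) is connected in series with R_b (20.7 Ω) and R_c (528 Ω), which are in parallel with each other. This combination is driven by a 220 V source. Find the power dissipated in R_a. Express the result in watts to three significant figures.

Reduce the parallel pair to R_p first; the network is then a simple series string.
R_p = (20.7×528)/(20.7+528) = 19.92 Ω
R_total = 10.0 + 19.92 = 29.92 Ω
I = V / R_total = 220 / 29.92 = 7.353 A
R_a carries the full series current, so P = I²R.
P_R_a = (7.353)² × 10.0 = 540.7 W

541 W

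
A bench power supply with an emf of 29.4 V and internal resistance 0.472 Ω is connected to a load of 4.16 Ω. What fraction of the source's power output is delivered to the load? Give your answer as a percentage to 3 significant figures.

Both r and R carry the same current, so the power split is just the resistance split: η = R/(R+r).
η = R / (R + r) = 4.16 / (4.16 + 0.472) = 0.8981

89.8 %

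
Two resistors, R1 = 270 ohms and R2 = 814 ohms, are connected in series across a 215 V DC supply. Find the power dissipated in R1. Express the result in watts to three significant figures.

Series elements share the same current, so find I first, then use P = I²R.
R_total = 270 + 814 = 1084 Ω
I = V / R_total = 215 / 1084 = 0.1983 A
P_R1 = I² × R1 = (0.1983)² × 270 = 10.62 W

10.6 W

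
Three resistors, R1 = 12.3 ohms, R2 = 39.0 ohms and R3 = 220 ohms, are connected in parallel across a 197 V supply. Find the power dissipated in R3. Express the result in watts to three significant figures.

176 W

Each parallel branch sees the full supply voltage, so P = V²/R applies directly to the target branch.
P_R3 = V² / R3 = (197)² / 220 Ω = 176.4 W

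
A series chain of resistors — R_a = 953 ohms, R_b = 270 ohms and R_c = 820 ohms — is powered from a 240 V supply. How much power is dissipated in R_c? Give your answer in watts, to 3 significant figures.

Series elements share the same current, so find I first, then use P = I²R.
R_total = 953 + 270 + 820 = 2043 Ω
I = V / R_total = 240 / 2043 = 0.1175 A
P_R_c = I² × R_c = (0.1175)² × 820 = 11.32 W

11.3 W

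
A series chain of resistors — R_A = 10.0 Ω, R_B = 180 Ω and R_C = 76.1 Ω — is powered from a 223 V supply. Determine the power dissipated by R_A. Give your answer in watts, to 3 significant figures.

Since the resistors are in series they all carry the loop current I = V/R_total; the power in any one is I²R.
R_total = 10.0 + 180 + 76.1 = 266.1 Ω
I = V / R_total = 223 / 266.1 = 0.8380 A
P_R_A = I² × R_A = (0.8380)² × 10.0 = 7.023 W

7.02 W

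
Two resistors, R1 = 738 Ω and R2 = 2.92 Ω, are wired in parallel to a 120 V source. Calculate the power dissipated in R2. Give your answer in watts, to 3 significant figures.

4930 W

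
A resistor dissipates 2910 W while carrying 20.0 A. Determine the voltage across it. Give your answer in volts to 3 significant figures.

146 V

Rearranging the power relation for the two known quantities gives V = P / I.
V = 2910 / 20.00 = 145.5 V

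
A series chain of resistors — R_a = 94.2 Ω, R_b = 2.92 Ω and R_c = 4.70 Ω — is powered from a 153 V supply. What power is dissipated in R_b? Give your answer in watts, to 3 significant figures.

6.59 W

The current is common to all series resistors; compute it, then apply P = I²R for the target.
R_total = 94.2 + 2.92 + 4.70 = 101.8 Ω
I = V / R_total = 153 / 101.8 = 1.503 A
P_R_b = I² × R_b = (1.503)² × 2.92 = 6.593 W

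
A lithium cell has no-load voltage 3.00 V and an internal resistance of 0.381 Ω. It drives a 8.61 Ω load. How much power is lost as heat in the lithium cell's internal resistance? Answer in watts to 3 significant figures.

Internal loss is I²r, with I set by the total series resistance r+R.
I = ε / (r + R) = 3.00 / (0.381 + 8.61) = 0.3337 A
P_int = I² r = (0.3337)² × 0.381 = 0.04242 W

0.0424 W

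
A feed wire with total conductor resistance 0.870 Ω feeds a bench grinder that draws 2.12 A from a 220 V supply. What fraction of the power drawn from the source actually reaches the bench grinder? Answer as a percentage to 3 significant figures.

99.2 %

The feed wire carries the full 2.12 A.
P_line = I² R_line = (2.120)² × 0.870 = 3.910 W
P_source = V I = 220 × 2.120 = 466.4 W; P_load = 462.5 W
η = P_load / P_source = 462.5 / 466.4 = 0.9916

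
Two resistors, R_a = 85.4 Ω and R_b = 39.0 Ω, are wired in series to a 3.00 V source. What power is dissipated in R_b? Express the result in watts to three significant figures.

0.0227 W

Since the resistors are in series they all carry the loop current I = V/R_total; the power in any one is I²R.
R_total = 85.4 + 39.0 = 124.4 Ω
I = V / R_total = 3.00 / 124.4 = 0.02412 A
P_R_b = I² × R_b = (0.02412)² × 39.0 = 0.02268 W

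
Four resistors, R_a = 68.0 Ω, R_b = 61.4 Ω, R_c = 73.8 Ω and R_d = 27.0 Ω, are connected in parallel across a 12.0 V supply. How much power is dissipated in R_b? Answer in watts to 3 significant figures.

Every branch has 12.0 V across it, so for R_b the power is simply V²/R.
P_R_b = V² / R_b = (12.0)² / 61.4 Ω = 2.345 W

2.35 W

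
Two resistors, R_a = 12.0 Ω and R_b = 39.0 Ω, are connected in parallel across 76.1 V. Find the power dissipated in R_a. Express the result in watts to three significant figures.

The supply voltage appears across each parallel branch — just use P = V²/R_a.
P_R_a = V² / R_a = (76.1)² / 12.0 Ω = 482.6 W

483 W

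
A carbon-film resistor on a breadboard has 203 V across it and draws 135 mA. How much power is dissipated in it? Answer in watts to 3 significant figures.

27.4 W

Since both terminal voltage and current are stated, P = V I gives the power in one step.
P = 203 V × 0.1350 A = 27.41 W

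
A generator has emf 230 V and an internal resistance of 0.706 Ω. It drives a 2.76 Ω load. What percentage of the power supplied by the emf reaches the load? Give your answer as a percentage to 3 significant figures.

79.6 %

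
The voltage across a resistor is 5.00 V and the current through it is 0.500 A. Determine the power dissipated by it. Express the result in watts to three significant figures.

2.50 W

Since both terminal voltage and current are stated, P = V I gives the power in one step.
P = 5.00 V × 0.5000 A = 2.500 W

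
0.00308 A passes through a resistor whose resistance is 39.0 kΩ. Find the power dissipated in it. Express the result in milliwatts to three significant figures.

370 mW

The current through and the resistance of the element are both given; use P = I²R.
P = (0.003080 A)² × 39000 Ω = 0.3700 W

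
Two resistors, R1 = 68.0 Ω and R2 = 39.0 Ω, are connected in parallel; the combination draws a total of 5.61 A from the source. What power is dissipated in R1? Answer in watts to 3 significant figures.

We need the common branch voltage; get it from I_total × R_eq, then P = V²/R for the branch.
1/R_eq = 1/68.0 + 1/39.0 ⇒ R_eq = 24.79 Ω
V = I_total × R_eq = 5.610 × 24.79 = 139.0 V
P_R1 = V² / R1 = (139.0)² / 68.0 = 284.3 W

284 W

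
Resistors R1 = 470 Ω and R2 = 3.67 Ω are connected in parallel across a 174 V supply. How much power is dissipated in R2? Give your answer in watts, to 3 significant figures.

8250 W

R2 sits directly across the source, so P = V²/R with V = 174 V.
P_R2 = V² / R2 = (174)² / 3.67 Ω = 8250 W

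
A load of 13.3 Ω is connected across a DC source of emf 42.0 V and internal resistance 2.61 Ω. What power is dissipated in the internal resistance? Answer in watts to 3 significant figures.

18.2 W

The source's internal resistance is just another series element carrying I; its dissipation is I²r.
I = ε / (r + R) = 42.0 / (2.61 + 13.3) = 2.640 A
P_int = I² r = (2.640)² × 2.61 = 18.19 W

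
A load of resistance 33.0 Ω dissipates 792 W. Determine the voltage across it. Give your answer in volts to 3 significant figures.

Inverting the appropriate power form: V = √(P R).
V = √(792 × 33.0) = 161.7 V

162 V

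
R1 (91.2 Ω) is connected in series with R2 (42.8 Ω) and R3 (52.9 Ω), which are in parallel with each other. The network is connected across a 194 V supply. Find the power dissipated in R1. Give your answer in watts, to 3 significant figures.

260 W

Reduce the parallel pair to R_p first; the network is then a simple series string.
R_p = (42.8×52.9)/(42.8+52.9) = 23.66 Ω
R_total = 91.2 + 23.66 = 114.9 Ω
I = V / R_total = 194 / 114.9 = 1.689 A
The full supply current passes through R1: P = I²R.
P_R1 = (1.689)² × 91.2 = 260.2 W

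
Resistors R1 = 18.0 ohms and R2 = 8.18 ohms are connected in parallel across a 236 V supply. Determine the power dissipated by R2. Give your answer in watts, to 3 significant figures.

6810 W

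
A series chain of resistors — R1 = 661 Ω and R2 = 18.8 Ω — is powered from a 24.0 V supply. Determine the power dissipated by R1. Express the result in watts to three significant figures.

0.824 W

Series elements share the same current, so find I first, then use P = I²R.
R_total = 661 + 18.8 = 679.8 Ω
I = V / R_total = 24.0 / 679.8 = 0.03530 A
P_R1 = I² × R1 = (0.03530)² × 661 = 0.8239 W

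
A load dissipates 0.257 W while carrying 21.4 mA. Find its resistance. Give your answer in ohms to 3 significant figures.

561 Ω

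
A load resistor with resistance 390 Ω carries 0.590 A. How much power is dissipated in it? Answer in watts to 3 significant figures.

136 W

Knowing I and R, the power is just I²R — no need to find V first.
P = (0.5900 A)² × 390 Ω = 135.8 W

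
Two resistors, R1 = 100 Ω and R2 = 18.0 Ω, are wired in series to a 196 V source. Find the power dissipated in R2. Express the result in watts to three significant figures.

49.7 W

The current is common to all series resistors; compute it, then apply P = I²R for the target.
R_total = 100 + 18.0 = 118.0 Ω
I = V / R_total = 196 / 118.0 = 1.661 A
P_R2 = I² × R2 = (1.661)² × 18.0 = 49.66 W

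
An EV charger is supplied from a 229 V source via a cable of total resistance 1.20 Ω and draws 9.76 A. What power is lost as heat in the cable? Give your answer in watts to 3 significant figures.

The cable is a series resistance carrying the load current; its dissipation is I²R_line.
The cable carries the full 9.76 A.
P_line = I² R_line = (9.760)² × 1.20 = 114.3 W

114 W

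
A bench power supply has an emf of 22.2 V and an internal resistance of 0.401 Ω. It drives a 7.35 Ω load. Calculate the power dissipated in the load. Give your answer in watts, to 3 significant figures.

Find the circuit current first, then P = I²R for the load (series elements share I).
I = ε / (r + R) = 22.2 / (0.401 + 7.35) = 2.864 A
P_load = I² R = (2.864)² × 7.35 = 60.29 W

60.3 W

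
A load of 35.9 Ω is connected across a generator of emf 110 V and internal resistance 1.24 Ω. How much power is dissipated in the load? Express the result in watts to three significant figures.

315 W

With r and R in series, I = ε/(r+R); the load dissipates I²R.
I = ε / (r + R) = 110 / (1.24 + 35.9) = 2.962 A
P_load = I² R = (2.962)² × 35.9 = 314.9 W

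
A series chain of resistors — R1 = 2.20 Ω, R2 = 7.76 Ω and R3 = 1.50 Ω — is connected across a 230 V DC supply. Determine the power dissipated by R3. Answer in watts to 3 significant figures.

604 W

The current is common to all series resistors; compute it, then apply P = I²R for the target.
R_total = 2.20 + 7.76 + 1.50 = 11.46 Ω
I = V / R_total = 230 / 11.46 = 20.07 A
P_R3 = I² × R3 = (20.07)² × 1.50 = 604.2 W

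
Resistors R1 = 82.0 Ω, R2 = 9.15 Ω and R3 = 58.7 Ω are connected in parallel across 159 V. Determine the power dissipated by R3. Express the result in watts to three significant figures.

Parallel branches share the same voltage; P = V²/R gives the branch power in one step.
P_R3 = V² / R3 = (159)² / 58.7 Ω = 430.7 W

431 W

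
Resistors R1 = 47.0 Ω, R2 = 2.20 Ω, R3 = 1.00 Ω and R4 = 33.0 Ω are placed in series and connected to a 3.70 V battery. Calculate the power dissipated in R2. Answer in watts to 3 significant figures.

The current is common to all series resistors; compute it, then apply P = I²R for the target.
R_total = 47.0 + 2.20 + 1.00 + 33.0 = 83.20 Ω
I = V / R_total = 3.70 / 83.20 = 0.04447 A
P_R2 = I² × R2 = (0.04447)² × 2.20 = 0.004351 W

0.00435 W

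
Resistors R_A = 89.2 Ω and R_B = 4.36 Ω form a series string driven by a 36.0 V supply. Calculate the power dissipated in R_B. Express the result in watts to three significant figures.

In a series string the same current flows through every resistor — find that current, then P = I²R for the one we want.
R_total = 89.2 + 4.36 = 93.56 Ω
I = V / R_total = 36.0 / 93.56 = 0.3848 A
P_R_B = I² × R_B = (0.3848)² × 4.36 = 0.6455 W

0.646 W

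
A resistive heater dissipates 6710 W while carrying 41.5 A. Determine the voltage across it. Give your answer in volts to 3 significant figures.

162 V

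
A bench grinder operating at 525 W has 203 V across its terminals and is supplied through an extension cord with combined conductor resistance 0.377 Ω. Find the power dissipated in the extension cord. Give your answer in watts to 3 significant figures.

2.52 W

Only the current and the line resistance are needed for the I²R loss.
I = P / V = 525 / 203 = 2.586 A through the extension cord.
P_line = I² R_line = (2.586)² × 0.377 = 2.522 W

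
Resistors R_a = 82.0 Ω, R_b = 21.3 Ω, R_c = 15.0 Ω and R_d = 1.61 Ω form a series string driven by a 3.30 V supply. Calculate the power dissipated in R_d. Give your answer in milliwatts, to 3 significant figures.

1.22 mW

Series elements share the same current, so find I first, then use P = I²R.
R_total = 82.0 + 21.3 + 15.0 + 1.61 = 119.9 Ω
I = V / R_total = 3.30 / 119.9 = 0.02752 A
P_R_d = I² × R_d = (0.02752)² × 1.61 = 0.001219 W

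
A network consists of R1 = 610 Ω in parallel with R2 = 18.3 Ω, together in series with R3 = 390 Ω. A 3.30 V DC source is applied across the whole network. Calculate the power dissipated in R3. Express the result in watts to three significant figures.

Collapse the R1‖R2 pair into one equivalent R_p; then R_p and R3 form a series string.
R_p = (610×18.3)/(610+18.3) = 17.77 Ω
R_total = R_p + 390 = 17.77 + 390 = 407.8 Ω
I = V / R_total = 3.30 / 407.8 = 0.008093 A
R3 carries the full series current, so P = I²R.
P_R3 = (0.008093)² × 390 = 0.02554 W

0.0255 W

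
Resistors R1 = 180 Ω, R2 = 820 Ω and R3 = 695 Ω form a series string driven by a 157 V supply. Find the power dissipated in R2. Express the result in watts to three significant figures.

Every series element carries the same I. Get I from the total resistance, then P = I² × R2.
R_total = 180 + 820 + 695 = 1695 Ω
I = V / R_total = 157 / 1695 = 0.09263 A
P_R2 = I² × R2 = (0.09263)² × 820 = 7.035 W

7.04 W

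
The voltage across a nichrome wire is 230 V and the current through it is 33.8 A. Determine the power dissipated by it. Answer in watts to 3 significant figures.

V and I are known directly — P = V I, no intermediate step needed.
P = 230 V × 33.80 A = 7774 W

7770 W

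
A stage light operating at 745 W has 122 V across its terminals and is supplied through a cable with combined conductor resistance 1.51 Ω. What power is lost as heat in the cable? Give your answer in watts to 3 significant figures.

56.3 W

The cable is a series resistance carrying the load current; its dissipation is I²R_line.
I = P / V = 745 / 122 = 6.107 A through the cable.
P_line = I² R_line = (6.107)² × 1.51 = 56.31 W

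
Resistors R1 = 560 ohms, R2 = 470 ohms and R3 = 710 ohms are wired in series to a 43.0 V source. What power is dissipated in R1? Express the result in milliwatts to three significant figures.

342 mW

Since the resistors are in series they all carry the loop current I = V/R_total; the power in any one is I²R.
R_total = 560 + 470 + 710 = 1740 Ω
I = V / R_total = 43.0 / 1740 = 0.02471 A
P_R1 = I² × R1 = (0.02471)² × 560 = 0.3420 W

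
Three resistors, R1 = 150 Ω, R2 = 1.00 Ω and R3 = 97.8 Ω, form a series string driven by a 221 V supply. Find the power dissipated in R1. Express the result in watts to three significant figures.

118 W

Since the resistors are in series they all carry the loop current I = V/R_total; the power in any one is I²R.
R_total = 150 + 1.00 + 97.8 = 248.8 Ω
I = V / R_total = 221 / 248.8 = 0.8883 A
P_R1 = I² × R1 = (0.8883)² × 150 = 118.4 W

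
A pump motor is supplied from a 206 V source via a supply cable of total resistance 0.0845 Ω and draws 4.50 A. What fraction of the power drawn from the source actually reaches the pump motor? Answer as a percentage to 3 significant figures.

The supply cable carries the full 4.50 A.
P_line = I² R_line = (4.500)² × 0.0845 = 1.711 W
P_source = V I = 206 × 4.500 = 927.0 W; P_load = 925.3 W
η = P_load / P_source = 925.3 / 927.0 = 0.9982

99.8 %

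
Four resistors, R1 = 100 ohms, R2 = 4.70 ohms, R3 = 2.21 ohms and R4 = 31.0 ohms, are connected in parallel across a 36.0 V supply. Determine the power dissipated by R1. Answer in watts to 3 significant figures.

Every branch has 36.0 V across it, so for R1 the power is simply V²/R.
P_R1 = V² / R1 = (36.0)² / 100 Ω = 12.96 W

13.0 W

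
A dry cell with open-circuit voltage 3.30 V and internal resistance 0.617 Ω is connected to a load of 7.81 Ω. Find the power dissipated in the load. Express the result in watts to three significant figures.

1.20 W

The internal resistance and the load are in series, so the same I flows through both; get I from ε/(r+R), then I²R for the load.
I = ε / (r + R) = 3.30 / (0.617 + 7.81) = 0.3916 A
P_load = I² R = (0.3916)² × 7.81 = 1.198 W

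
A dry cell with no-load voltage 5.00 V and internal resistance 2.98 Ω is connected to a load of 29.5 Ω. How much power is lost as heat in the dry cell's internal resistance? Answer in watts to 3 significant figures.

0.0706 W

The internal resistance carries the same current as the load; P_int = I²r.
I = ε / (r + R) = 5.00 / (2.98 + 29.5) = 0.1539 A
P_int = I² r = (0.1539)² × 2.98 = 0.07062 W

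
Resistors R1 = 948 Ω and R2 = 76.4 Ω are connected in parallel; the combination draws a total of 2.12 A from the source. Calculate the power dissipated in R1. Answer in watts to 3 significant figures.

The branches share the same voltage, but only the total current is given — find V from the equivalent resistance first.
1/R_eq = 1/948 + 1/76.4 ⇒ R_eq = 70.70 Ω
V = I_total × R_eq = 2.120 × 70.70 = 149.9 V
P_R1 = V² / R1 = (149.9)² / 948 = 23.70 W

23.7 W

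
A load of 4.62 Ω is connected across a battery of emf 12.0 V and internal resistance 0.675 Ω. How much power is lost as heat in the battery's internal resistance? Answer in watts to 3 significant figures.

The internal resistance carries the same current as the load; P_int = I²r.
I = ε / (r + R) = 12.0 / (0.675 + 4.62) = 2.266 A
P_int = I² r = (2.266)² × 0.675 = 3.467 W

3.47 W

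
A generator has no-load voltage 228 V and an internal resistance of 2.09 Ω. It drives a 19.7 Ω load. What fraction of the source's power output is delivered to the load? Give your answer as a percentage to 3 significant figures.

Both r and R carry the same current, so the power split is just the resistance split: η = R/(R+r).
η = R / (R + r) = 19.7 / (19.7 + 2.09) = 0.9041

90.4 %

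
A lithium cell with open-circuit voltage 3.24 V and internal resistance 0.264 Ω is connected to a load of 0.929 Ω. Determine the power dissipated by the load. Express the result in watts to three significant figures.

6.85 W

Load and internal resistance form a series loop — compute the loop current, then the load power via I²R.
I = ε / (r + R) = 3.24 / (0.264 + 0.929) = 2.716 A
P_load = I² R = (2.716)² × 0.929 = 6.852 W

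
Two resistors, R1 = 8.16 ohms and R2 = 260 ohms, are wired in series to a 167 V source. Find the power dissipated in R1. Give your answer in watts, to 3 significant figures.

Since the resistors are in series they all carry the loop current I = V/R_total; the power in any one is I²R.
R_total = 8.16 + 260 = 268.2 Ω
I = V / R_total = 167 / 268.2 = 0.6228 A
P_R1 = I² × R1 = (0.6228)² × 8.16 = 3.165 W

3.16 W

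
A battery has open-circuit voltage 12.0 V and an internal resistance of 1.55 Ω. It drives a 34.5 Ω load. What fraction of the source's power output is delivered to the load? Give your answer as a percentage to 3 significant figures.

95.7 %

Both r and R carry the same current, so the power split is just the resistance split: η = R/(R+r).
η = R / (R + r) = 34.5 / (34.5 + 1.55) = 0.9570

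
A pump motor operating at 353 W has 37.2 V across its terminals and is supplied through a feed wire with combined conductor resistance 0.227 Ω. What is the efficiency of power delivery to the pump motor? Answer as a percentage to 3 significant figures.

I = P / V = 353 / 37.2 = 9.489 A through the feed wire.
P_line = I² R_line = (9.489)² × 0.227 = 20.44 W
P_source = P_load + P_line = 353.0 + 20.44 = 373.4 W
η = P_load / P_source = 353.0 / 373.4 = 0.9453

94.5 %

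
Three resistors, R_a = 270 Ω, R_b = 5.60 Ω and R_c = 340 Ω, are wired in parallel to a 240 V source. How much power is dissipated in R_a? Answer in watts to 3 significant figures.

213 W

Parallel branches share the same voltage; P = V²/R gives the branch power in one step.
P_R_a = V² / R_a = (240)² / 270 Ω = 213.3 W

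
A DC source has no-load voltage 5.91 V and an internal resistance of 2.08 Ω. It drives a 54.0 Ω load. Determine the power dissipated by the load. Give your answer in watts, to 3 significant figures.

Load and internal resistance form a series loop — compute the loop current, then the load power via I²R.
I = ε / (r + R) = 5.91 / (2.08 + 54.0) = 0.1054 A
P_load = I² R = (0.1054)² × 54.0 = 0.5997 W

0.600 W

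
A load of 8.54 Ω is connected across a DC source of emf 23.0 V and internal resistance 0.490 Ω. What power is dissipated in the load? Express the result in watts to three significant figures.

Load and internal resistance form a series loop — compute the loop current, then the load power via I²R.
I = ε / (r + R) = 23.0 / (0.490 + 8.54) = 2.547 A
P_load = I² R = (2.547)² × 8.54 = 55.40 W

55.4 W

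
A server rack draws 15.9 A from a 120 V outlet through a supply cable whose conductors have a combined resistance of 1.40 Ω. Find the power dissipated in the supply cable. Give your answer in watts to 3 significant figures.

354 W

Line loss is just I²R for the cable — we know both I and R_line directly.
The supply cable carries the full 15.9 A.
P_line = I² R_line = (15.90)² × 1.40 = 353.9 W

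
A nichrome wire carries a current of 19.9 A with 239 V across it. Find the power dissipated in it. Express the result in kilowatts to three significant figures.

4.76 kW

Since both terminal voltage and current are stated, P = V I gives the power in one step.
P = 239 V × 19.90 A = 4756 W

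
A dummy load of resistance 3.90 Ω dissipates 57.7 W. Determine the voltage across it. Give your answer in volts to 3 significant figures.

Inverting the appropriate power form: V = √(P R).
V = √(57.7 × 3.90) = 15.00 V

15.0 V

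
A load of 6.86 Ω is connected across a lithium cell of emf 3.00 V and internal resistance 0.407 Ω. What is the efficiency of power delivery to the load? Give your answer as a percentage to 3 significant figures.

Efficiency is P_load / P_total. With a series r and R sharing the same I, P = I²R for each, so η = R/(R+r).
η = R / (R + r) = 6.86 / (6.86 + 0.407) = 0.9440

94.4 %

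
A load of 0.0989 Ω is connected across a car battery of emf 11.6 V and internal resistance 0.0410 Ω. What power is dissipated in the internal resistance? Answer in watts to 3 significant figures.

282 W

The source's internal resistance is just another series element carrying I; its dissipation is I²r.
I = ε / (r + R) = 11.6 / (0.0410 + 0.0989) = 82.92 A
P_int = I² r = (82.92)² × 0.0410 = 281.9 W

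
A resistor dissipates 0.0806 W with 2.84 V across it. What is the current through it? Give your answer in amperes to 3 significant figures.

From P = V I = I²R = V²/R, with the two given quantities we get I = P / V.
I = 0.0806 / 2.84 = 0.02838 A

0.0284 A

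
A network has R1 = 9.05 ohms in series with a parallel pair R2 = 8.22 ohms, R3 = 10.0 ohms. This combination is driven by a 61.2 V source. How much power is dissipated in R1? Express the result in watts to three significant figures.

184 W

First combine the parallel branches into one equivalent R_p, then R1 + R_p is a series pair.
R_p = (8.22×10.0)/(8.22+10.0) = 4.512 Ω
R_total = 9.05 + 4.512 = 13.56 Ω
I = V / R_total = 61.2 / 13.56 = 4.513 A
The full supply current passes through R1: P = I²R.
P_R1 = (4.513)² × 9.05 = 184.3 W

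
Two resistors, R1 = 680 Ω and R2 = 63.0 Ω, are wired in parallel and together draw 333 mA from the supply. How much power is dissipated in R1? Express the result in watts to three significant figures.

0.542 W

Parallel branches share V, not I — compute V via R_eq, then use V²/R for the target branch.
1/R_eq = 1/680 + 1/63.0 ⇒ R_eq = 57.66 Ω
V = I_total × R_eq = 0.3330 × 57.66 = 19.20 V
P_R1 = V² / R1 = (19.20)² / 680 = 0.5421 W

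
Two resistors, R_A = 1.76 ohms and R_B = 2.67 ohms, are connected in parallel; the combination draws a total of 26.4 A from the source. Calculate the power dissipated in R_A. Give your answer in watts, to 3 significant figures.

446 W

The branches share the same voltage, but only the total current is given — find V from the equivalent resistance first.
1/R_eq = 1/1.76 + 1/2.67 ⇒ R_eq = 1.061 Ω
V = I_total × R_eq = 26.40 × 1.061 = 28.00 V
P_R_A = V² / R_A = (28.00)² / 1.76 = 445.6 W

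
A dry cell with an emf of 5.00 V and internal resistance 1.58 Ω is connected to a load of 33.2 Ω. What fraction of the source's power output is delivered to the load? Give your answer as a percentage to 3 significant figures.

95.5 %

The source delivers εI, of which I²R reaches the load and I²r is lost; since I is common, η = R/(R+r).
η = R / (R + r) = 33.2 / (33.2 + 1.58) = 0.9546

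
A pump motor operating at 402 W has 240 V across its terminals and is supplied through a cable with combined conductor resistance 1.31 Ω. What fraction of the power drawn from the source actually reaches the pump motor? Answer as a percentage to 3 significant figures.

I = P / V = 402 / 240 = 1.675 A through the cable.
P_line = I² R_line = (1.675)² × 1.31 = 3.675 W
P_source = P_load + P_line = 402.0 + 3.675 = 405.7 W
η = P_load / P_source = 402.0 / 405.7 = 0.9909

99.1 %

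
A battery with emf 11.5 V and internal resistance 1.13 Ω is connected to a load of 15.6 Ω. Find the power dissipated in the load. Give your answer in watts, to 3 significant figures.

7.37 W

With r and R in series, I = ε/(r+R); the load dissipates I²R.
I = ε / (r + R) = 11.5 / (1.13 + 15.6) = 0.6874 A
P_load = I² R = (0.6874)² × 15.6 = 7.371 W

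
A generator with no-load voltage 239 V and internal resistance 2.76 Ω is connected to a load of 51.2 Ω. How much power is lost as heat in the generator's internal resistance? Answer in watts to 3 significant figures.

The source's internal resistance is just another series element carrying I; its dissipation is I²r.
I = ε / (r + R) = 239 / (2.76 + 51.2) = 4.429 A
P_int = I² r = (4.429)² × 2.76 = 54.15 W

54.1 W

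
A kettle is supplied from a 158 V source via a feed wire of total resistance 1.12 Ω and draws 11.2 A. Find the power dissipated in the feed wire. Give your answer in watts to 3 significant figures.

140 W

The feed wire and load are in series, so the same current flows in both; the loss is I²R_line.
The feed wire carries the full 11.2 A.
P_line = I² R_line = (11.20)² × 1.12 = 140.5 W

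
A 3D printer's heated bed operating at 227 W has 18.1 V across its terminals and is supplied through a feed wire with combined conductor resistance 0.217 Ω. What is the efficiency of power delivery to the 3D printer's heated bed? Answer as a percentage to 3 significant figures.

I = P / V = 227 / 18.1 = 12.54 A through the feed wire.
P_line = I² R_line = (12.54)² × 0.217 = 34.13 W
P_source = P_load + P_line = 227.0 + 34.13 = 261.1 W
η = P_load / P_source = 227.0 / 261.1 = 0.8693

86.9 %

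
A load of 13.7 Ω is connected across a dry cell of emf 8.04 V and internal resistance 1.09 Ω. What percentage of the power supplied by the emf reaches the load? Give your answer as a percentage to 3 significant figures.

η = P_load/(P_load+P_int) = I²R/(I²R+I²r) = R/(R+r) — the I² cancels for series elements.
η = R / (R + r) = 13.7 / (13.7 + 1.09) = 0.9263

92.6 %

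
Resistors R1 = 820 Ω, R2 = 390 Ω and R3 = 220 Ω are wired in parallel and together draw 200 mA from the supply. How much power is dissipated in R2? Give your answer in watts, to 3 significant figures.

Parallel branches share V, not I — compute V via R_eq, then use V²/R for the target branch.
1/R_eq = 1/820 + 1/390 + 1/220 ⇒ R_eq = 120.1 Ω
V = I_total × R_eq = 0.2000 × 120.1 = 24.01 V
P_R2 = V² / R2 = (24.01)² / 390 = 1.478 W

1.48 W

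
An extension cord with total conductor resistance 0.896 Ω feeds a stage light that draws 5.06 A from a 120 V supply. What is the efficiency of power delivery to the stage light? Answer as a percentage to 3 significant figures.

The extension cord carries the full 5.06 A.
P_line = I² R_line = (5.060)² × 0.896 = 22.94 W
P_source = V I = 120 × 5.060 = 607.2 W; P_load = 584.3 W
η = P_load / P_source = 584.3 / 607.2 = 0.9622

96.2 %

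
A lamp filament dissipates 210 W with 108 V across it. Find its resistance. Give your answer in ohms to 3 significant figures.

55.5 Ω

From P = V I = I²R = V²/R, with the two given quantities we get R = V² / P.
R = (108)² / 210 = 55.54 Ω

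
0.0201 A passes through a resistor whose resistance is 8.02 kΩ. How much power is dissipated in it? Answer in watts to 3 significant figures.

3.24 W

With I and R stated, P = I²R applies in one step.
P = (0.02010 A)² × 8020 Ω = 3.240 W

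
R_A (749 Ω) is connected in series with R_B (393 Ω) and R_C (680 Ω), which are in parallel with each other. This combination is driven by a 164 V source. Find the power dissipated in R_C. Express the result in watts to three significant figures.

Replace R_B and R_C with their parallel equivalent so the circuit becomes R_A in series with R_p.
R_p = (393×680)/(393+680) = 249.1 Ω
R_total = 749 + 249.1 = 998.1 Ω
I = V / R_total = 164 / 998.1 = 0.1643 A
Voltage across the parallel pair: V_p = I × R_p = 0.1643 × 249.1 = 40.93 V
With V_p across R_C, its power is V_p²/R_C.
P_R_C = (40.93)² / 680 = 2.463 W

2.46 W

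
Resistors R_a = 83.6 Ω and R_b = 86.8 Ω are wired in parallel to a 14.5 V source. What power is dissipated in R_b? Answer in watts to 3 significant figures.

Every branch has 14.5 V across it, so for R_b the power is simply V²/R.
P_R_b = V² / R_b = (14.5)² / 86.8 Ω = 2.422 W

2.42 W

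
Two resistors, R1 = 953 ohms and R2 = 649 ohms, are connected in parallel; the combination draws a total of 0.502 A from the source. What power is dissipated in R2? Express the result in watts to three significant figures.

Parallel branches share V, not I — compute V via R_eq, then use V²/R for the target branch.
1/R_eq = 1/953 + 1/649 ⇒ R_eq = 386.1 Ω
V = I_total × R_eq = 0.5020 × 386.1 = 193.8 V
P_R2 = V² / R2 = (193.8)² / 649 = 57.88 W

57.9 W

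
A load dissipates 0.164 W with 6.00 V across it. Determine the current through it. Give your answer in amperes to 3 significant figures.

0.0273 A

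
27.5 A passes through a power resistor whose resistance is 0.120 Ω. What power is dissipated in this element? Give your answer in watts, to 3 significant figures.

Knowing I and R, the power is just I²R — no need to find V first.
P = (27.50 A)² × 0.120 Ω = 90.75 W

90.8 W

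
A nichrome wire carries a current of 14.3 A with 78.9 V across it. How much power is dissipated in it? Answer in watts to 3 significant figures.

With V and I both given, power follows immediately from P = V I.
P = 78.9 V × 14.30 A = 1128 W

1130 W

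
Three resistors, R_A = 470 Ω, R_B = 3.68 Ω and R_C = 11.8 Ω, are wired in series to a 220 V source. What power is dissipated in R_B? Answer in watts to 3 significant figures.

The current is common to all series resistors; compute it, then apply P = I²R for the target.
R_total = 470 + 3.68 + 11.8 = 485.5 Ω
I = V / R_total = 220 / 485.5 = 0.4532 A
P_R_B = I² × R_B = (0.4532)² × 3.68 = 0.7557 W

0.756 W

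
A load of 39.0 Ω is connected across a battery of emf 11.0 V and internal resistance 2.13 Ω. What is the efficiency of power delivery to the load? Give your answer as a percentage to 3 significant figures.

94.8 %

η = P_load/(P_load+P_int) = I²R/(I²R+I²r) = R/(R+r) — the I² cancels for series elements.
η = R / (R + r) = 39.0 / (39.0 + 2.13) = 0.9482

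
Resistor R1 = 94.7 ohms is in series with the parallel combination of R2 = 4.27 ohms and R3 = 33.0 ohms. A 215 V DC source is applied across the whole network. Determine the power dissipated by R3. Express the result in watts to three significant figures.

Replace R2 and R3 with their parallel equivalent so the circuit becomes R1 in series with R_p.
R_p = (4.27×33.0)/(4.27+33.0) = 3.781 Ω
R_total = 94.7 + 3.781 = 98.48 Ω
I = V / R_total = 215 / 98.48 = 2.183 A
Voltage across the parallel pair: V_p = I × R_p = 2.183 × 3.781 = 8.254 V
With V_p across R3, its power is V_p²/R3.
P_R3 = (8.254)² / 33.0 = 2.065 W

2.06 W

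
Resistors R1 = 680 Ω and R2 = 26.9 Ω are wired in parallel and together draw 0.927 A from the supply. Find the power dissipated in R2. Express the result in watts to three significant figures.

21.4 W

Parallel branches share V, not I — compute V via R_eq, then use V²/R for the target branch.
1/R_eq = 1/680 + 1/26.9 ⇒ R_eq = 25.88 Ω
V = I_total × R_eq = 0.9270 × 25.88 = 23.99 V
P_R2 = V² / R2 = (23.99)² / 26.9 = 21.39 W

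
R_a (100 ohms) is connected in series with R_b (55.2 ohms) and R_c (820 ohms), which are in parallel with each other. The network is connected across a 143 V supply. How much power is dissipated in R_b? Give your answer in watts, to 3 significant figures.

43.0 W

Reduce the parallel pair to R_p first; the network is then a simple series string.
R_p = (55.2×820)/(55.2+820) = 51.72 Ω
R_total = 100 + 51.72 = 151.7 Ω
I = V / R_total = 143 / 151.7 = 0.9425 A
Voltage across the parallel pair: V_p = I × R_p = 0.9425 × 51.72 = 48.75 V
R_b is across V_p, so use P = V²/R for that branch.
P_R_b = (48.75)² / 55.2 = 43.05 W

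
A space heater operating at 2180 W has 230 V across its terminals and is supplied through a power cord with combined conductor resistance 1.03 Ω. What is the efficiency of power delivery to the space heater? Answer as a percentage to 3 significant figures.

95.9 %

I = P / V = 2180 / 230 = 9.478 A through the power cord.
P_line = I² R_line = (9.478)² × 1.03 = 92.53 W
P_source = P_load + P_line = 2180 + 92.53 = 2273 W
η = P_load / P_source = 2180 / 2273 = 0.9593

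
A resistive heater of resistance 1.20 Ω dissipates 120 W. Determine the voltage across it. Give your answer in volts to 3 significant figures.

Inverting the appropriate power form: V = √(P R).
V = √(120 × 1.20) = 12.00 V

12.0 V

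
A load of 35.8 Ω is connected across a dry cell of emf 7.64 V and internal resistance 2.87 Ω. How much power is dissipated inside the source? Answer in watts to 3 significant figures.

0.112 W

The source's internal resistance is just another series element carrying I; its dissipation is I²r.
I = ε / (r + R) = 7.64 / (2.87 + 35.8) = 0.1976 A
P_int = I² r = (0.1976)² × 2.87 = 0.1120 W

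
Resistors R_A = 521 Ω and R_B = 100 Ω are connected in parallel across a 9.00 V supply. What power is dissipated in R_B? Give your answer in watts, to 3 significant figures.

0.810 W

R_B sits directly across the source, so P = V²/R with V = 9.00 V.
P_R_B = V² / R_B = (9.00)² / 100 Ω = 0.8100 W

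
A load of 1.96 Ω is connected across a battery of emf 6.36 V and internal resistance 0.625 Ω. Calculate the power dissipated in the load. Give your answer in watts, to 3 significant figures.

11.9 W

The internal resistance and the load are in series, so the same I flows through both; get I from ε/(r+R), then I²R for the load.
I = ε / (r + R) = 6.36 / (0.625 + 1.96) = 2.460 A
P_load = I² R = (2.460)² × 1.96 = 11.86 W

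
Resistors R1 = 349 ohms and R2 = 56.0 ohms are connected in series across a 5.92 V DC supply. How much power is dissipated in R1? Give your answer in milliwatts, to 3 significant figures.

74.6 mW

Every series element carries the same I. Get I from the total resistance, then P = I² × R1.
R_total = 349 + 56.0 = 405.0 Ω
I = V / R_total = 5.92 / 405.0 = 0.01462 A
P_R1 = I² × R1 = (0.01462)² × 349 = 0.07457 W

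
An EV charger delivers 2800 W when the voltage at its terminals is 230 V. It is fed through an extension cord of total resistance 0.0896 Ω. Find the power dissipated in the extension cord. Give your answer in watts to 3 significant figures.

Line loss is just I²R for the cable — we know both I and R_line directly.
I = P / V = 2800 / 230 = 12.17 A through the extension cord.
P_line = I² R_line = (12.17)² × 0.0896 = 13.28 W

13.3 W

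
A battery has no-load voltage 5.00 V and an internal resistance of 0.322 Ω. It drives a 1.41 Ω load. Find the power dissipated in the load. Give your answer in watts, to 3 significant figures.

Find the circuit current first, then P = I²R for the load (series elements share I).
I = ε / (r + R) = 5.00 / (0.322 + 1.41) = 2.887 A
P_load = I² R = (2.887)² × 1.41 = 11.75 W

11.8 W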